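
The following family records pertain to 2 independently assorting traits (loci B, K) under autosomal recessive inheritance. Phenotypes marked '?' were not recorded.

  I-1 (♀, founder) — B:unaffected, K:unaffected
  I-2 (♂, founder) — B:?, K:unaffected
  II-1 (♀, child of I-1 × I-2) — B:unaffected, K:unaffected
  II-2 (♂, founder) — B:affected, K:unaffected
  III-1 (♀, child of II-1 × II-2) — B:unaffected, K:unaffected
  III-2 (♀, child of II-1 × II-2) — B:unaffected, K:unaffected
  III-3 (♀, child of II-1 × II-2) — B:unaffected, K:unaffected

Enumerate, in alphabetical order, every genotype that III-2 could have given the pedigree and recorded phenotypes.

III-2 ∈ {Bb KK, Bb Kk}

B/I-1 un ·: BB|Bb
B/I-2 ? ·: BB|Bb|bb
B/II-1 un I-1×I-2: BB|Bb
B/II-2 aff ·: bb
B/III-1 un II-1×II-2: Bb
B/III-2 un II-1×II-2: Bb
B/III-3 un II-1×II-2: Bb
⇒ B over [I-1,I-2,II-1,II-2,III-1,III-2,III-3]: 9 consistent
K/I-1 un ·: KK|Kk
K/I-2 un ·: KK|Kk
K/II-1 un I-1×I-2: KK|Kk
K/II-2 un ·: KK|Kk
K/III-1 un II-1×II-2: KK|Kk
K/III-2 un II-1×II-2: KK|Kk
K/III-3 un II-1×II-2: KK|Kk
⇒ K over [I-1,I-2,II-1,II-2,III-1,III-2,III-3]: 84 consistent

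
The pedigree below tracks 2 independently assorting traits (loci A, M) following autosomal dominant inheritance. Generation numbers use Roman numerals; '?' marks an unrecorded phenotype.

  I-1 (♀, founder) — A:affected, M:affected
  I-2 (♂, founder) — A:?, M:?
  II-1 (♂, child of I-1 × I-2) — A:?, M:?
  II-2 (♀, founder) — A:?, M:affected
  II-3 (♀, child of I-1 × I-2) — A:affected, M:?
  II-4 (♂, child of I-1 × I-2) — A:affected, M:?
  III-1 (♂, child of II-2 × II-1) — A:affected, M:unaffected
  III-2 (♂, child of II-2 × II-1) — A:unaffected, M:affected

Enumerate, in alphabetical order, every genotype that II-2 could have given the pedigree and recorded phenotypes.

A/I-1 aff ·: Aa|AA
A/I-2 ? ·: aa|Aa|AA
A/II-1 ? I-1×I-2: aa|Aa
A/II-2 ? ·: aa|Aa
A/II-3 aff I-1×I-2: Aa|AA
A/II-4 aff I-1×I-2: Aa|AA
A/III-1 aff II-2×II-1: Aa|AA
A/III-2 un II-2×II-1: aa
⇒ A over [I-1,I-2,II-1,II-2,II-3,II-4,III-1,III-2]: 47 consistent
M/I-1 aff ·: Mm|MM
M/I-2 ? ·: mm|Mm|MM
M/II-1 ? I-1×I-2: mm|Mm
M/II-2 aff ·: Mm
M/II-3 ? I-1×I-2: mm|Mm|MM
M/II-4 ? I-1×I-2: mm|Mm|MM
M/III-1 un II-2×II-1: mm
M/III-2 aff II-2×II-1: Mm|MM
⇒ M over [I-1,I-2,II-1,II-2,II-3,II-4,III-1,III-2]: 57 consistent

II-2 ∈ {Aa Mm, aa Mm}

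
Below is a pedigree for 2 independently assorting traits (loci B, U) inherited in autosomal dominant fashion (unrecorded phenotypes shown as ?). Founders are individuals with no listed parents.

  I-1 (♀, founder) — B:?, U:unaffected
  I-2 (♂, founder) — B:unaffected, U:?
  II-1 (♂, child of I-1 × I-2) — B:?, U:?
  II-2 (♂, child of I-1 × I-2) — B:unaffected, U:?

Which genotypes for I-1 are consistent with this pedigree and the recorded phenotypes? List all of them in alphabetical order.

I-1 ∈ {Bb uu, bb uu}

B/I-1 ? ·: bb|Bb
B/I-2 un ·: bb
B/II-1 ? I-1×I-2: bb|Bb
B/II-2 un I-1×I-2: bb
⇒ B over [I-1,I-2,II-1,II-2]: 3 consistent
U/I-1 un ·: uu
U/I-2 ? ·: uu|Uu|UU
U/II-1 ? I-1×I-2: uu|Uu
U/II-2 ? I-1×I-2: uu|Uu
⇒ U over [I-1,I-2,II-1,II-2]: 6 consistent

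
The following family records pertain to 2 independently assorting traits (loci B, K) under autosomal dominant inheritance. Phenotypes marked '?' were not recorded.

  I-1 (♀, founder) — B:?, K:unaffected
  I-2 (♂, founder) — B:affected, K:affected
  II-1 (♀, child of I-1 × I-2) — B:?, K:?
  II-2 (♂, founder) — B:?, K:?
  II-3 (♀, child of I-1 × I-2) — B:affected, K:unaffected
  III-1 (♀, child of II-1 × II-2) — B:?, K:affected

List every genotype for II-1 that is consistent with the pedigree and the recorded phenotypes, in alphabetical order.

II-1 ∈ {BB Kk, BB kk, Bb Kk, Bb kk, bb Kk, bb kk}

B/I-1 ? ·: bb|Bb|BB
B/I-2 aff ·: Bb|BB
B/II-1 ? I-1×I-2: bb|Bb|BB
B/II-2 ? ·: bb|Bb|BB
B/II-3 aff I-1×I-2: Bb|BB
B/III-1 ? II-1×II-2: bb|Bb|BB
⇒ B over [I-1,I-2,II-1,II-2,II-3,III-1]: 96 consistent
K/I-1 un ·: kk
K/I-2 aff ·: Kk
K/II-1 ? I-1×I-2: kk|Kk
K/II-2 ? ·: kk|Kk|KK
K/II-3 un I-1×I-2: kk
K/III-1 aff II-1×II-2: Kk|KK
⇒ K over [I-1,I-2,II-1,II-2,II-3,III-1]: 7 consistent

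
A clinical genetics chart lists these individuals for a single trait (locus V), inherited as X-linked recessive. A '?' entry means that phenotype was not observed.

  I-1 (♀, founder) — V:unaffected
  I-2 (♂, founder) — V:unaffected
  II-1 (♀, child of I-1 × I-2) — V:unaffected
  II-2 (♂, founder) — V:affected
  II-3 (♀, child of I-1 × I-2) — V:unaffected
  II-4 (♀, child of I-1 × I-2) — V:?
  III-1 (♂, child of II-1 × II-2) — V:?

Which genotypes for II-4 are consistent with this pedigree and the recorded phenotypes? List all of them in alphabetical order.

II-4 ∈ {X^VX^V, X^VX^v}

V/I-1 un ·: X^VX^V|X^VX^v
V/I-2 un ·: X^VY
V/II-1 un I-1×I-2: X^VX^V|X^VX^v
V/II-2 aff ·: X^vY
V/II-3 un I-1×I-2: X^VX^V|X^VX^v
V/II-4 ? I-1×I-2: X^VX^V|X^VX^v
V/III-1 ? II-1×II-2: X^VY|X^vY
⇒ V over [I-1,I-2,II-1,II-2,II-3,II-4,III-1]: 13 consistent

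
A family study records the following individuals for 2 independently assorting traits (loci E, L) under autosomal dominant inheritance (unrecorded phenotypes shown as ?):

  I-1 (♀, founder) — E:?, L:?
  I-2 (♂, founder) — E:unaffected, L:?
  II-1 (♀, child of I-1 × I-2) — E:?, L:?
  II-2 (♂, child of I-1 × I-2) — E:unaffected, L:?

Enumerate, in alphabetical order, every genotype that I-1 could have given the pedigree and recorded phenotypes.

I-1 ∈ {Ee LL, Ee Ll, Ee ll, ee LL, ee Ll, ee ll}

E/I-1 ? ·: ee|Ee
E/I-2 un ·: ee
E/II-1 ? I-1×I-2: ee|Ee
E/II-2 un I-1×I-2: ee
⇒ E over [I-1,I-2,II-1,II-2]: 3 consistent
L/I-1 ? ·: ll|Ll|LL
L/I-2 ? ·: ll|Ll|LL
L/II-1 ? I-1×I-2: ll|Ll|LL
L/II-2 ? I-1×I-2: ll|Ll|LL
⇒ L over [I-1,I-2,II-1,II-2]: 29 consistent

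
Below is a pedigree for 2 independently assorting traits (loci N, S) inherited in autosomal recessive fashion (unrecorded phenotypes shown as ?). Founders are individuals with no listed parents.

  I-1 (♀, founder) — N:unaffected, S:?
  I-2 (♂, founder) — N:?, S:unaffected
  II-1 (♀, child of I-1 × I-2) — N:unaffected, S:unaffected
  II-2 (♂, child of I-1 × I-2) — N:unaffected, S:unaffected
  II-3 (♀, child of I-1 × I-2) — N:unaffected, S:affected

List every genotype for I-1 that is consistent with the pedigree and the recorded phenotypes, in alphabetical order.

I-1 ∈ {NN Ss, NN ss, Nn Ss, Nn ss}

N/I-1 un ·: NN|Nn
N/I-2 ? ·: NN|Nn|nn
N/II-1 un I-1×I-2: NN|Nn
N/II-2 un I-1×I-2: NN|Nn
N/II-3 un I-1×I-2: NN|Nn
⇒ N over [I-1,I-2,II-1,II-2,II-3]: 27 consistent
S/I-1 ? ·: Ss|ss
S/I-2 un ·: Ss
S/II-1 un I-1×I-2: SS|Ss
S/II-2 un I-1×I-2: SS|Ss
S/II-3 aff I-1×I-2: ss
⇒ S over [I-1,I-2,II-1,II-2,II-3]: 5 consistent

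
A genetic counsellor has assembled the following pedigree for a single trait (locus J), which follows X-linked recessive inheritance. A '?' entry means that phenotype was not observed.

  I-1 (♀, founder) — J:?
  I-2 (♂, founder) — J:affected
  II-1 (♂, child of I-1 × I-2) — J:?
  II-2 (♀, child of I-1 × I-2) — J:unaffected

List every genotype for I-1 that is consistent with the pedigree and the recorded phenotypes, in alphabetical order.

I-1 ∈ {X^JX^J, X^JX^j}

J/I-1 ? ·: X^JX^J|X^JX^j
J/I-2 aff ·: X^jY
J/II-1 ? I-1×I-2: X^JY|X^jY
J/II-2 un I-1×I-2: X^JX^j
⇒ J over [I-1,I-2,II-1,II-2]: 3 consistent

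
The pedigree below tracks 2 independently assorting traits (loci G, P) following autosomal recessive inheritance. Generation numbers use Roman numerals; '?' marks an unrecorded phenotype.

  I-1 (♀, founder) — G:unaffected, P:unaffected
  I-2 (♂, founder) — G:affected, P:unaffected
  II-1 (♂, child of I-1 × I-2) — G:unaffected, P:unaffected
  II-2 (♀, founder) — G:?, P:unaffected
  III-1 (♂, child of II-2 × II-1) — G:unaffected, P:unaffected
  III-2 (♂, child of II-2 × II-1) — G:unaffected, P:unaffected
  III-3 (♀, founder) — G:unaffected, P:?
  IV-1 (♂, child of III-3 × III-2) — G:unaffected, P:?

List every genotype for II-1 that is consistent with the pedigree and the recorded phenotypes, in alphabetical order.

II-1 ∈ {Gg PP, Gg Pp}

G/I-1 un ·: GG|Gg
G/I-2 aff ·: gg
G/II-1 un I-1×I-2: Gg
G/II-2 ? ·: GG|Gg|gg
G/III-1 un II-2×II-1: GG|Gg
G/III-2 un II-2×II-1: GG|Gg
G/III-3 un ·: GG|Gg
G/IV-1 un III-3×III-2: GG|Gg
⇒ G over [I-1,I-2,II-1,II-2,III-1,III-2,III-3,IV-1]: 64 consistent
P/I-1 un ·: PP|Pp
P/I-2 un ·: PP|Pp
P/II-1 un I-1×I-2: PP|Pp
P/II-2 un ·: PP|Pp
P/III-1 un II-2×II-1: PP|Pp
P/III-2 un II-2×II-1: PP|Pp
P/III-3 ? ·: PP|Pp|pp
P/IV-1 ? III-3×III-2: PP|Pp|pp
⇒ P over [I-1,I-2,II-1,II-2,III-1,III-2,III-3,IV-1]: 236 consistent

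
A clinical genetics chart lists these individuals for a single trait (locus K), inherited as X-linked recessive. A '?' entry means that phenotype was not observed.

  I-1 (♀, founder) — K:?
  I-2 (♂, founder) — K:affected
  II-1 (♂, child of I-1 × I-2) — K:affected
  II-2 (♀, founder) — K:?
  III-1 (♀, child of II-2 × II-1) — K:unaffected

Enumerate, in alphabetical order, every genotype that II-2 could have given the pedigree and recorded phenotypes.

K/I-1 ? ·: X^KX^k|X^kX^k
K/I-2 aff ·: X^kY
K/II-1 aff I-1×I-2: X^kY
K/II-2 ? ·: X^KX^K|X^KX^k
K/III-1 un II-2×II-1: X^KX^k
⇒ K over [I-1,I-2,II-1,II-2,III-1]: 4 consistent

II-2 ∈ {X^KX^K, X^KX^k}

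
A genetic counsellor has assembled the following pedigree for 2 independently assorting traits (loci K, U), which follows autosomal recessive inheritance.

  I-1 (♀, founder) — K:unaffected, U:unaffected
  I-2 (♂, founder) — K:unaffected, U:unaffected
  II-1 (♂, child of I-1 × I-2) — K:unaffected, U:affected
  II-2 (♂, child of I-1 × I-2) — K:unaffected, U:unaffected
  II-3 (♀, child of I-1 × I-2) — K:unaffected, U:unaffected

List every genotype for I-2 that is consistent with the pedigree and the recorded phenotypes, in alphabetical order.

K/I-1 un ·: KK|Kk
K/I-2 un ·: KK|Kk
K/II-1 un I-1×I-2: KK|Kk
K/II-2 un I-1×I-2: KK|Kk
K/II-3 un I-1×I-2: KK|Kk
⇒ K over [I-1,I-2,II-1,II-2,II-3]: 25 consistent
U/I-1 un ·: Uu
U/I-2 un ·: Uu
U/II-1 aff I-1×I-2: uu
U/II-2 un I-1×I-2: UU|Uu
U/II-3 un I-1×I-2: UU|Uu
⇒ U over [I-1,I-2,II-1,II-2,II-3]: 4 consistent

I-2 ∈ {KK Uu, Kk Uu}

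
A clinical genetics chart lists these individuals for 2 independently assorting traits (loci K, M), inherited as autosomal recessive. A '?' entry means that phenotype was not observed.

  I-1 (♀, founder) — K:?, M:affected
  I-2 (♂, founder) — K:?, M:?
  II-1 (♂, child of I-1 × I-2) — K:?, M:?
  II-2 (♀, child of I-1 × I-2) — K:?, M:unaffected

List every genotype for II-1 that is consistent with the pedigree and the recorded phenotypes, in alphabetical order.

K/I-1 ? ·: KK|Kk|kk
K/I-2 ? ·: KK|Kk|kk
K/II-1 ? I-1×I-2: KK|Kk|kk
K/II-2 ? I-1×I-2: KK|Kk|kk
⇒ K over [I-1,I-2,II-1,II-2]: 29 consistent
M/I-1 aff ·: mm
M/I-2 ? ·: MM|Mm
M/II-1 ? I-1×I-2: Mm|mm
M/II-2 un I-1×I-2: Mm
⇒ M over [I-1,I-2,II-1,II-2]: 3 consistent

II-1 ∈ {KK Mm, KK mm, Kk Mm, Kk mm, kk Mm, kk mm}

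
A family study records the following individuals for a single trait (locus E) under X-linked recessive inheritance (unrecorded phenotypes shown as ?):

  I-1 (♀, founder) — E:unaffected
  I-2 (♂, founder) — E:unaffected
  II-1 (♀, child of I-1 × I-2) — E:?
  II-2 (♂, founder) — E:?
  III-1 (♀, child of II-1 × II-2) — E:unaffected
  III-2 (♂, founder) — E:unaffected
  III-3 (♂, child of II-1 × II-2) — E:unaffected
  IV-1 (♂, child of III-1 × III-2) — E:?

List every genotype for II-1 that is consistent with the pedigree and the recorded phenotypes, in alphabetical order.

II-1 ∈ {X^EX^E, X^EX^e}

E/I-1 un ·: X^EX^E|X^EX^e
E/I-2 un ·: X^EY
E/II-1 ? I-1×I-2: X^EX^E|X^EX^e
E/II-2 ? ·: X^EY|X^eY
E/III-1 un II-1×II-2: X^EX^E|X^EX^e
E/III-2 un ·: X^EY
E/III-3 un II-1×II-2: X^EY
E/IV-1 ? III-1×III-2: X^EY|X^eY
⇒ E over [I-1,I-2,II-1,II-2,III-1,III-2,III-3,IV-1]: 11 consistent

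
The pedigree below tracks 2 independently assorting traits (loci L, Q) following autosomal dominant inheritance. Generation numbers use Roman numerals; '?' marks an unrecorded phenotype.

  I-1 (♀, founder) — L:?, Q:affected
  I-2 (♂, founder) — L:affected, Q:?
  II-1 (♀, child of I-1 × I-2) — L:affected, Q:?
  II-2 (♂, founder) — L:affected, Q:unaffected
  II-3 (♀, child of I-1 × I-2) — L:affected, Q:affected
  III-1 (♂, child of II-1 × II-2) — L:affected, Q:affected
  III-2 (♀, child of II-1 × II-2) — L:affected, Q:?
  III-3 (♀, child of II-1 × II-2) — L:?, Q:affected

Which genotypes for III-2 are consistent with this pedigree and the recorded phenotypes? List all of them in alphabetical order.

L/I-1 ? ·: ll|Ll|LL
L/I-2 aff ·: Ll|LL
L/II-1 aff I-1×I-2: Ll|LL
L/II-2 aff ·: Ll|LL
L/II-3 aff I-1×I-2: Ll|LL
L/III-1 aff II-1×II-2: Ll|LL
L/III-2 aff II-1×II-2: Ll|LL
L/III-3 ? II-1×II-2: ll|Ll|LL
⇒ L over [I-1,I-2,II-1,II-2,II-3,III-1,III-2,III-3]: 223 consistent
Q/I-1 aff ·: Qq|QQ
Q/I-2 ? ·: qq|Qq|QQ
Q/II-1 ? I-1×I-2: Qq|QQ
Q/II-2 un ·: qq
Q/II-3 aff I-1×I-2: Qq|QQ
Q/III-1 aff II-1×II-2: Qq
Q/III-2 ? II-1×II-2: qq|Qq
Q/III-3 aff II-1×II-2: Qq
⇒ Q over [I-1,I-2,II-1,II-2,II-3,III-1,III-2,III-3]: 23 consistent

III-2 ∈ {LL Qq, LL qq, Ll Qq, Ll qq}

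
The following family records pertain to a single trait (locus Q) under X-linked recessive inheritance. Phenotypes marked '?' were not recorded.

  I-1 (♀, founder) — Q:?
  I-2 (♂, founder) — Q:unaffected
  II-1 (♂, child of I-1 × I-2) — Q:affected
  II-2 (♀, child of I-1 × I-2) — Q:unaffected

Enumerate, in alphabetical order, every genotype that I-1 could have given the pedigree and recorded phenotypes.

Q/I-1 ? ·: X^QX^q|X^qX^q
Q/I-2 un ·: X^QY
Q/II-1 aff I-1×I-2: X^qY
Q/II-2 un I-1×I-2: X^QX^Q|X^QX^q
⇒ Q over [I-1,I-2,II-1,II-2]: 3 consistent

I-1 ∈ {X^QX^q, X^qX^q}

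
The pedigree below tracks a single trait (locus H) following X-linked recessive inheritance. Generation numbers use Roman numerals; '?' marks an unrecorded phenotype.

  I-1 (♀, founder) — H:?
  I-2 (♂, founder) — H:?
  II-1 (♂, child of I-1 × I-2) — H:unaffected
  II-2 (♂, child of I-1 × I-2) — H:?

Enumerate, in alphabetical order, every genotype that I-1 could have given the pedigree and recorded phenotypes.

H/I-1 ? ·: X^HX^H|X^HX^h
H/I-2 ? ·: X^HY|X^hY
H/II-1 un I-1×I-2: X^HY
H/II-2 ? I-1×I-2: X^HY|X^hY
⇒ H over [I-1,I-2,II-1,II-2]: 6 consistent

I-1 ∈ {X^HX^H, X^HX^h}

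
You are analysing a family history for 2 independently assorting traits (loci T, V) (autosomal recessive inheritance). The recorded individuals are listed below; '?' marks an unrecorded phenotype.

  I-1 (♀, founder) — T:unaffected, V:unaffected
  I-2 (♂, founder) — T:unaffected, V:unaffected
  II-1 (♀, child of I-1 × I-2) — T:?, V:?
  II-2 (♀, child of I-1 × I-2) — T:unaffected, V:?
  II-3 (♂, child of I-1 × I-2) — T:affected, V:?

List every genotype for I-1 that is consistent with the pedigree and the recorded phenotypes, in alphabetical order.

T/I-1 un ·: Tt
T/I-2 un ·: Tt
T/II-1 ? I-1×I-2: TT|Tt|tt
T/II-2 un I-1×I-2: TT|Tt
T/II-3 aff I-1×I-2: tt
⇒ T over [I-1,I-2,II-1,II-2,II-3]: 6 consistent
V/I-1 un ·: VV|Vv
V/I-2 un ·: VV|Vv
V/II-1 ? I-1×I-2: VV|Vv|vv
V/II-2 ? I-1×I-2: VV|Vv|vv
V/II-3 ? I-1×I-2: VV|Vv|vv
⇒ V over [I-1,I-2,II-1,II-2,II-3]: 44 consistent

I-1 ∈ {Tt VV, Tt Vv}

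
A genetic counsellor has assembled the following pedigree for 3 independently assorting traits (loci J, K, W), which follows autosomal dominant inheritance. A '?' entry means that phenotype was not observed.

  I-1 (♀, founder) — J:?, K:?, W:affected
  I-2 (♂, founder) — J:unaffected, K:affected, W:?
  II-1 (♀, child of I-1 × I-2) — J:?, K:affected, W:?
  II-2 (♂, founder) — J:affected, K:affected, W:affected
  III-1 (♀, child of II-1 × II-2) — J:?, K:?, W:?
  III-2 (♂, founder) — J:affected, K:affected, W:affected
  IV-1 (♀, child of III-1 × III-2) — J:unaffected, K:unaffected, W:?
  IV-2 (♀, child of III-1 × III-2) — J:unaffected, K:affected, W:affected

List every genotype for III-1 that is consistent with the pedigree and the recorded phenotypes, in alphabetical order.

J/I-1 ? ·: jj|Jj|JJ
J/I-2 un ·: jj
J/II-1 ? I-1×I-2: jj|Jj
J/II-2 aff ·: Jj|JJ
J/III-1 ? II-1×II-2: jj|Jj
J/III-2 aff ·: Jj
J/IV-1 un III-1×III-2: jj
J/IV-2 un III-1×III-2: jj
⇒ J over [I-1,I-2,II-1,II-2,III-1,III-2,IV-1,IV-2]: 12 consistent
K/I-1 ? ·: kk|Kk|KK
K/I-2 aff ·: Kk|KK
K/II-1 aff I-1×I-2: Kk|KK
K/II-2 aff ·: Kk|KK
K/III-1 ? II-1×II-2: kk|Kk
K/III-2 aff ·: Kk
K/IV-1 un III-1×III-2: kk
K/IV-2 aff III-1×III-2: Kk|KK
⇒ K over [I-1,I-2,II-1,II-2,III-1,III-2,IV-1,IV-2]: 33 consistent
W/I-1 aff ·: Ww|WW
W/I-2 ? ·: ww|Ww|WW
W/II-1 ? I-1×I-2: ww|Ww|WW
W/II-2 aff ·: Ww|WW
W/III-1 ? II-1×II-2: ww|Ww|WW
W/III-2 aff ·: Ww|WW
W/IV-1 ? III-1×III-2: ww|Ww|WW
W/IV-2 aff III-1×III-2: Ww|WW
⇒ W over [I-1,I-2,II-1,II-2,III-1,III-2,IV-1,IV-2]: 291 consistent

III-1 ∈ {Jj Kk WW, Jj Kk Ww, Jj Kk ww, Jj kk WW, Jj kk Ww, Jj kk ww, jj Kk WW, jj Kk Ww, jj Kk ww, jj kk WW, jj kk Ww, jj kk ww}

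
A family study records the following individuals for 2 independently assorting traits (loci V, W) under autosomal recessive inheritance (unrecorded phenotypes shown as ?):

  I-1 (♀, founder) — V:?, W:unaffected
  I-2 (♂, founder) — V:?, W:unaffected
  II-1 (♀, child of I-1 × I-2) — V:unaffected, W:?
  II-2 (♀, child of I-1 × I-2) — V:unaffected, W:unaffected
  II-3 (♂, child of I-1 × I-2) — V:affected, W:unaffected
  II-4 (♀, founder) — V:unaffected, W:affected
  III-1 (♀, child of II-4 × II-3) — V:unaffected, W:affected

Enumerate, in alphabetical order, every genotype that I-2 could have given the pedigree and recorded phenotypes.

V/I-1 ? ·: Vv|vv
V/I-2 ? ·: Vv|vv
V/II-1 un I-1×I-2: VV|Vv
V/II-2 un I-1×I-2: VV|Vv
V/II-3 aff I-1×I-2: vv
V/II-4 un ·: VV|Vv
V/III-1 un II-4×II-3: Vv
⇒ V over [I-1,I-2,II-1,II-2,II-3,II-4,III-1]: 12 consistent
W/I-1 un ·: WW|Ww
W/I-2 un ·: WW|Ww
W/II-1 ? I-1×I-2: WW|Ww|ww
W/II-2 un I-1×I-2: WW|Ww
W/II-3 un I-1×I-2: Ww
W/II-4 aff ·: ww
W/III-1 aff II-4×II-3: ww
⇒ W over [I-1,I-2,II-1,II-2,II-3,II-4,III-1]: 14 consistent

I-2 ∈ {Vv WW, Vv Ww, vv WW, vv Ww}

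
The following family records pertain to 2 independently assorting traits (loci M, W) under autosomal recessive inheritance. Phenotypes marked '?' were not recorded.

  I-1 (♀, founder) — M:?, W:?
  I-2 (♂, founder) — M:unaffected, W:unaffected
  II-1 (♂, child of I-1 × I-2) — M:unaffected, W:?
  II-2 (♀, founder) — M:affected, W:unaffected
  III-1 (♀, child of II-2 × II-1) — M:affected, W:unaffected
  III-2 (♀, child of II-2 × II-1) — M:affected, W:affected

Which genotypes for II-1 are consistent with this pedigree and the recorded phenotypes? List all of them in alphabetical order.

II-1 ∈ {Mm Ww, Mm ww}

M/I-1 ? ·: MM|Mm|mm
M/I-2 un ·: MM|Mm
M/II-1 un I-1×I-2: Mm
M/II-2 aff ·: mm
M/III-1 aff II-2×II-1: mm
M/III-2 aff II-2×II-1: mm
⇒ M over [I-1,I-2,II-1,II-2,III-1,III-2]: 5 consistent
W/I-1 ? ·: WW|Ww|ww
W/I-2 un ·: WW|Ww
W/II-1 ? I-1×I-2: Ww|ww
W/II-2 un ·: Ww
W/III-1 un II-2×II-1: WW|Ww
W/III-2 aff II-2×II-1: ww
⇒ W over [I-1,I-2,II-1,II-2,III-1,III-2]: 12 consistent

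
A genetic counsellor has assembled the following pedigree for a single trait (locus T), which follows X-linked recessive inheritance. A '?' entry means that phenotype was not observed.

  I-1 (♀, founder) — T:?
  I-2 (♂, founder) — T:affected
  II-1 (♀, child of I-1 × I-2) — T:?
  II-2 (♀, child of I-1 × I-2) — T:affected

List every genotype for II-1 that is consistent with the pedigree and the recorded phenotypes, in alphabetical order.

II-1 ∈ {X^TX^t, X^tX^t}

T/I-1 ? ·: X^TX^t|X^tX^t
T/I-2 aff ·: X^tY
T/II-1 ? I-1×I-2: X^TX^t|X^tX^t
T/II-2 aff I-1×I-2: X^tX^t
⇒ T over [I-1,I-2,II-1,II-2]: 3 consistent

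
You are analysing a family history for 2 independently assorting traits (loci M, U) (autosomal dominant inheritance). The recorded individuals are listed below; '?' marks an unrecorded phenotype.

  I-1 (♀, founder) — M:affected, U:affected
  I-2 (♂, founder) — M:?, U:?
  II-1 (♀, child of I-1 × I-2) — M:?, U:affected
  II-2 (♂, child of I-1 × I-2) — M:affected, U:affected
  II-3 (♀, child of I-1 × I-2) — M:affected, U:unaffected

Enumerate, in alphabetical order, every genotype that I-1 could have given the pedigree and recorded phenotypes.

M/I-1 aff ·: Mm|MM
M/I-2 ? ·: mm|Mm|MM
M/II-1 ? I-1×I-2: mm|Mm|MM
M/II-2 aff I-1×I-2: Mm|MM
M/II-3 aff I-1×I-2: Mm|MM
⇒ M over [I-1,I-2,II-1,II-2,II-3]: 32 consistent
U/I-1 aff ·: Uu
U/I-2 ? ·: uu|Uu
U/II-1 aff I-1×I-2: Uu|UU
U/II-2 aff I-1×I-2: Uu|UU
U/II-3 un I-1×I-2: uu
⇒ U over [I-1,I-2,II-1,II-2,II-3]: 5 consistent

I-1 ∈ {MM Uu, Mm Uu}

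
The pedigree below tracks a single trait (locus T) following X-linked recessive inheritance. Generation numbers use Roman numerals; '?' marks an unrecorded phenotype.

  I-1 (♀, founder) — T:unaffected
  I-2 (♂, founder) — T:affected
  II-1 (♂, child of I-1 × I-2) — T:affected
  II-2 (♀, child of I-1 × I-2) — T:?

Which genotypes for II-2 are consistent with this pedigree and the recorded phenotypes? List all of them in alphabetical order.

II-2 ∈ {X^TX^t, X^tX^t}

T/I-1 un ·: X^TX^t
T/I-2 aff ·: X^tY
T/II-1 aff I-1×I-2: X^tY
T/II-2 ? I-1×I-2: X^TX^t|X^tX^t
⇒ T over [I-1,I-2,II-1,II-2]: 2 consistent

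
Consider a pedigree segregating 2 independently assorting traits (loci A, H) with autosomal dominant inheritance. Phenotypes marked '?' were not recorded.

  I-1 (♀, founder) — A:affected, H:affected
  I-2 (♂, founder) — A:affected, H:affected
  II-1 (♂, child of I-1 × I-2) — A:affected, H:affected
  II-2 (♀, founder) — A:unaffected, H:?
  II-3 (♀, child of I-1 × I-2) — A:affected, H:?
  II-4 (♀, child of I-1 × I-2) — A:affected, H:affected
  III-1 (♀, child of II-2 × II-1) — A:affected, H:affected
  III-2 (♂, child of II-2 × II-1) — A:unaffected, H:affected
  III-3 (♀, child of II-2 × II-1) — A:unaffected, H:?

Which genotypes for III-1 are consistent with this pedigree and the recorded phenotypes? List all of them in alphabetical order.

A/I-1 aff ·: Aa|AA
A/I-2 aff ·: Aa|AA
A/II-1 aff I-1×I-2: Aa
A/II-2 un ·: aa
A/II-3 aff I-1×I-2: Aa|AA
A/II-4 aff I-1×I-2: Aa|AA
A/III-1 aff II-2×II-1: Aa
A/III-2 un II-2×II-1: aa
A/III-3 un II-2×II-1: aa
⇒ A over [I-1,I-2,II-1,II-2,II-3,II-4,III-1,III-2,III-3]: 12 consistent
H/I-1 aff ·: Hh|HH
H/I-2 aff ·: Hh|HH
H/II-1 aff I-1×I-2: Hh|HH
H/II-2 ? ·: hh|Hh|HH
H/II-3 ? I-1×I-2: hh|Hh|HH
H/II-4 aff I-1×I-2: Hh|HH
H/III-1 aff II-2×II-1: Hh|HH
H/III-2 aff II-2×II-1: Hh|HH
H/III-3 ? II-2×II-1: hh|Hh|HH
⇒ H over [I-1,I-2,II-1,II-2,II-3,II-4,III-1,III-2,III-3]: 458 consistent

III-1 ∈ {Aa HH, Aa Hh}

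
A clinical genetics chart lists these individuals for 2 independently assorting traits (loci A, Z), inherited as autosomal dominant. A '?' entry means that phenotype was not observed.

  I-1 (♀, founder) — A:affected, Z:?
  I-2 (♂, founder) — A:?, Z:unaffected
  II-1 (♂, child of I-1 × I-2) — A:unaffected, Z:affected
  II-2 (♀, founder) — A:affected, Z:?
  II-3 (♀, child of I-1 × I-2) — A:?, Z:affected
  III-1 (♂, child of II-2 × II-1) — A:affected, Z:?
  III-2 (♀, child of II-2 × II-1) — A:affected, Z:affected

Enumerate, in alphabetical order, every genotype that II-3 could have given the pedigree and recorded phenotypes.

A/I-1 aff ·: Aa
A/I-2 ? ·: aa|Aa
A/II-1 un I-1×I-2: aa
A/II-2 aff ·: Aa|AA
A/II-3 ? I-1×I-2: aa|Aa|AA
A/III-1 aff II-2×II-1: Aa
A/III-2 aff II-2×II-1: Aa
⇒ A over [I-1,I-2,II-1,II-2,II-3,III-1,III-2]: 10 consistent
Z/I-1 ? ·: Zz|ZZ
Z/I-2 un ·: zz
Z/II-1 aff I-1×I-2: Zz
Z/II-2 ? ·: zz|Zz|ZZ
Z/II-3 aff I-1×I-2: Zz
Z/III-1 ? II-2×II-1: zz|Zz|ZZ
Z/III-2 aff II-2×II-1: Zz|ZZ
⇒ Z over [I-1,I-2,II-1,II-2,II-3,III-1,III-2]: 24 consistent

II-3 ∈ {AA Zz, Aa Zz, aa Zz}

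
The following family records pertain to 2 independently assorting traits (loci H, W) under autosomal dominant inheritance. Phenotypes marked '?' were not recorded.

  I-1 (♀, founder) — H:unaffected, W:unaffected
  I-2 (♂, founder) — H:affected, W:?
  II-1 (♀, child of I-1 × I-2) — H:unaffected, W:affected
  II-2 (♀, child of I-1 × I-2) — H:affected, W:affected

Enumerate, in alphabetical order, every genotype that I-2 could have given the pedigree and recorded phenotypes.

I-2 ∈ {Hh WW, Hh Ww}

H/I-1 un ·: hh
H/I-2 aff ·: Hh
H/II-1 un I-1×I-2: hh
H/II-2 aff I-1×I-2: Hh
⇒ H over [I-1,I-2,II-1,II-2]: 1 consistent
W/I-1 un ·: ww
W/I-2 ? ·: Ww|WW
W/II-1 aff I-1×I-2: Ww
W/II-2 aff I-1×I-2: Ww
⇒ W over [I-1,I-2,II-1,II-2]: 2 consistent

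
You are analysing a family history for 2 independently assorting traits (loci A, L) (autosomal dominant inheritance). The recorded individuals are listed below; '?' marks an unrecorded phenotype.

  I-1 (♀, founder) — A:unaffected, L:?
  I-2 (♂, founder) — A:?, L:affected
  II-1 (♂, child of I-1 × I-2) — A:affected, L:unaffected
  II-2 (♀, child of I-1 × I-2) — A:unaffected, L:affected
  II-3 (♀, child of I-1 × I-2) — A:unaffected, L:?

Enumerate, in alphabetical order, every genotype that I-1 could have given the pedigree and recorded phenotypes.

I-1 ∈ {aa Ll, aa ll}

A/I-1 un ·: aa
A/I-2 ? ·: Aa
A/II-1 aff I-1×I-2: Aa
A/II-2 un I-1×I-2: aa
A/II-3 un I-1×I-2: aa
⇒ A over [I-1,I-2,II-1,II-2,II-3]: 1 consistent
L/I-1 ? ·: ll|Ll
L/I-2 aff ·: Ll
L/II-1 un I-1×I-2: ll
L/II-2 aff I-1×I-2: Ll|LL
L/II-3 ? I-1×I-2: ll|Ll|LL
⇒ L over [I-1,I-2,II-1,II-2,II-3]: 8 consistent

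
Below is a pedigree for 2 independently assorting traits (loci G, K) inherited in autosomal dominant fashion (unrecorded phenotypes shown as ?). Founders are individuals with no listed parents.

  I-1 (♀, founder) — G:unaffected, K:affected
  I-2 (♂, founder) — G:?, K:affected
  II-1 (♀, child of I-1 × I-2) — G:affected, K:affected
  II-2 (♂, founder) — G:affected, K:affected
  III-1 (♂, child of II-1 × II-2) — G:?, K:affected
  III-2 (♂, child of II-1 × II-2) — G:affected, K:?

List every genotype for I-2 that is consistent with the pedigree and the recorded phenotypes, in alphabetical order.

G/I-1 un ·: gg
G/I-2 ? ·: Gg|GG
G/II-1 aff I-1×I-2: Gg
G/II-2 aff ·: Gg|GG
G/III-1 ? II-1×II-2: gg|Gg|GG
G/III-2 aff II-1×II-2: Gg|GG
⇒ G over [I-1,I-2,II-1,II-2,III-1,III-2]: 20 consistent
K/I-1 aff ·: Kk|KK
K/I-2 aff ·: Kk|KK
K/II-1 aff I-1×I-2: Kk|KK
K/II-2 aff ·: Kk|KK
K/III-1 aff II-1×II-2: Kk|KK
K/III-2 ? II-1×II-2: kk|Kk|KK
⇒ K over [I-1,I-2,II-1,II-2,III-1,III-2]: 50 consistent

I-2 ∈ {GG KK, GG Kk, Gg KK, Gg Kk}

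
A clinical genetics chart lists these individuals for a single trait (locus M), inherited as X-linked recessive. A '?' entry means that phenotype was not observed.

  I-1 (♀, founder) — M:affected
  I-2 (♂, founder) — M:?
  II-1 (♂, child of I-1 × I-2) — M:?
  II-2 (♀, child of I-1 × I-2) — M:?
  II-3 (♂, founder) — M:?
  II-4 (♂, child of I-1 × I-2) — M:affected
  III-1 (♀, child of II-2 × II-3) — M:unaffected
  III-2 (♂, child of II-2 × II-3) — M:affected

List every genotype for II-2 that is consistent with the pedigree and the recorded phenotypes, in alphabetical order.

M/I-1 aff ·: X^mX^m
M/I-2 ? ·: X^MY|X^mY
M/II-1 ? I-1×I-2: X^mY
M/II-2 ? I-1×I-2: X^MX^m|X^mX^m
M/II-3 ? ·: X^MY|X^mY
M/II-4 aff I-1×I-2: X^mY
M/III-1 un II-2×II-3: X^MX^M|X^MX^m
M/III-2 aff II-2×II-3: X^mY
⇒ M over [I-1,I-2,II-1,II-2,II-3,II-4,III-1,III-2]: 4 consistent

II-2 ∈ {X^MX^m, X^mX^m}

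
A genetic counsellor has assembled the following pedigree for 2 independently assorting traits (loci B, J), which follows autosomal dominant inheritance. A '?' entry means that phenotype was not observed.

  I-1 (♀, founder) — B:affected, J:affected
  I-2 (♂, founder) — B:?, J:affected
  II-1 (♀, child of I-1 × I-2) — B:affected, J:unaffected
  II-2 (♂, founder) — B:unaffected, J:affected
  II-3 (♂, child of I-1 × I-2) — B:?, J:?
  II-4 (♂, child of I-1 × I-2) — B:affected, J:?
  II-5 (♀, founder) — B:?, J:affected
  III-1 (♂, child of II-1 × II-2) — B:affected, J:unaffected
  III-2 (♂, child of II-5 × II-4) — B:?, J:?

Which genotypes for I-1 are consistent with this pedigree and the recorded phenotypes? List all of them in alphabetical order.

I-1 ∈ {BB Jj, Bb Jj}

B/I-1 aff ·: Bb|BB
B/I-2 ? ·: bb|Bb|BB
B/II-1 aff I-1×I-2: Bb|BB
B/II-2 un ·: bb
B/II-3 ? I-1×I-2: bb|Bb|BB
B/II-4 aff I-1×I-2: Bb|BB
B/II-5 ? ·: bb|Bb|BB
B/III-1 aff II-1×II-2: Bb
B/III-2 ? II-5×II-4: bb|Bb|BB
⇒ B over [I-1,I-2,II-1,II-2,II-3,II-4,II-5,III-1,III-2]: 179 consistent
J/I-1 aff ·: Jj
J/I-2 aff ·: Jj
J/II-1 un I-1×I-2: jj
J/II-2 aff ·: Jj
J/II-3 ? I-1×I-2: jj|Jj|JJ
J/II-4 ? I-1×I-2: jj|Jj|JJ
J/II-5 aff ·: Jj|JJ
J/III-1 un II-1×II-2: jj
J/III-2 ? II-5×II-4: jj|Jj|JJ
⇒ J over [I-1,I-2,II-1,II-2,II-3,II-4,II-5,III-1,III-2]: 33 consistent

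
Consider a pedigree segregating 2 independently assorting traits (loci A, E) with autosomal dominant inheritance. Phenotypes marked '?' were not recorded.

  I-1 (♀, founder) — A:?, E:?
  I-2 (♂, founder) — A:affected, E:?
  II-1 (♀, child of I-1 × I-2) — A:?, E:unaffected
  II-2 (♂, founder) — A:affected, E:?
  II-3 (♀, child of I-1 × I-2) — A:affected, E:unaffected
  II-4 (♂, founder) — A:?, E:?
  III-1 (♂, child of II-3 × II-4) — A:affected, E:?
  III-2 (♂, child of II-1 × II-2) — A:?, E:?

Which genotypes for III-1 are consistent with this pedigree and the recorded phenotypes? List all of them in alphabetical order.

III-1 ∈ {AA Ee, AA ee, Aa Ee, Aa ee}

A/I-1 ? ·: aa|Aa|AA
A/I-2 aff ·: Aa|AA
A/II-1 ? I-1×I-2: aa|Aa|AA
A/II-2 aff ·: Aa|AA
A/II-3 aff I-1×I-2: Aa|AA
A/II-4 ? ·: aa|Aa|AA
A/III-1 aff II-3×II-4: Aa|AA
A/III-2 ? II-1×II-2: aa|Aa|AA
⇒ A over [I-1,I-2,II-1,II-2,II-3,II-4,III-1,III-2]: 320 consistent
E/I-1 ? ·: ee|Ee
E/I-2 ? ·: ee|Ee
E/II-1 un I-1×I-2: ee
E/II-2 ? ·: ee|Ee|EE
E/II-3 un I-1×I-2: ee
E/II-4 ? ·: ee|Ee|EE
E/III-1 ? II-3×II-4: ee|Ee
E/III-2 ? II-1×II-2: ee|Ee
⇒ E over [I-1,I-2,II-1,II-2,II-3,II-4,III-1,III-2]: 64 consistent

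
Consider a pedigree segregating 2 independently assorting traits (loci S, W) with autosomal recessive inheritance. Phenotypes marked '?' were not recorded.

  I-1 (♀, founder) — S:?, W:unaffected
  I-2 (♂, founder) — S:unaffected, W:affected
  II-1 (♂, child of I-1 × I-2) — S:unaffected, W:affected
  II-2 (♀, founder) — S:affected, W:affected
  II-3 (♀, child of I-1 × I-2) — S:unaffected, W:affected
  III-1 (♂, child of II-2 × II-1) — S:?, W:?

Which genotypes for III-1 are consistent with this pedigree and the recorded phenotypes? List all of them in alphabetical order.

III-1 ∈ {Ss ww, ss ww}

S/I-1 ? ·: SS|Ss|ss
S/I-2 un ·: SS|Ss
S/II-1 un I-1×I-2: SS|Ss
S/II-2 aff ·: ss
S/II-3 un I-1×I-2: SS|Ss
S/III-1 ? II-2×II-1: Ss|ss
⇒ S over [I-1,I-2,II-1,II-2,II-3,III-1]: 23 consistent
W/I-1 un ·: Ww
W/I-2 aff ·: ww
W/II-1 aff I-1×I-2: ww
W/II-2 aff ·: ww
W/II-3 aff I-1×I-2: ww
W/III-1 ? II-2×II-1: ww
⇒ W over [I-1,I-2,II-1,II-2,II-3,III-1]: 1 consistent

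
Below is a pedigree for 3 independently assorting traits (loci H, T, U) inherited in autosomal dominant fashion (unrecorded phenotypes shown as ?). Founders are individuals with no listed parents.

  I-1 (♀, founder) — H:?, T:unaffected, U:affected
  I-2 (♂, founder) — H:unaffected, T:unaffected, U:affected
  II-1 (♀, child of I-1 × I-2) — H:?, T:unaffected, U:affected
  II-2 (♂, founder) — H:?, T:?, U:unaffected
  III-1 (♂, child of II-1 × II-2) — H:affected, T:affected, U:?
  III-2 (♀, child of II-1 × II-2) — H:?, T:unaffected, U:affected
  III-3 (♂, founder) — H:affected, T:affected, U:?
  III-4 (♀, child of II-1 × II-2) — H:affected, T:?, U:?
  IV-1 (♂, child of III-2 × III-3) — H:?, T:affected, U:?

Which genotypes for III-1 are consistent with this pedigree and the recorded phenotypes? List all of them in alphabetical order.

H/I-1 ? ·: hh|Hh|HH
H/I-2 un ·: hh
H/II-1 ? I-1×I-2: hh|Hh
H/II-2 ? ·: hh|Hh|HH
H/III-1 aff II-1×II-2: Hh|HH
H/III-2 ? II-1×II-2: hh|Hh|HH
H/III-3 aff ·: Hh|HH
H/III-4 aff II-1×II-2: Hh|HH
H/IV-1 ? III-2×III-3: hh|Hh|HH
⇒ H over [I-1,I-2,II-1,II-2,III-1,III-2,III-3,III-4,IV-1]: 194 consistent
T/I-1 un ·: tt
T/I-2 un ·: tt
T/II-1 un I-1×I-2: tt
T/II-2 ? ·: Tt
T/III-1 aff II-1×II-2: Tt
T/III-2 un II-1×II-2: tt
T/III-3 aff ·: Tt|TT
T/III-4 ? II-1×II-2: tt|Tt
T/IV-1 aff III-2×III-3: Tt
⇒ T over [I-1,I-2,II-1,II-2,III-1,III-2,III-3,III-4,IV-1]: 4 consistent
U/I-1 aff ·: Uu|UU
U/I-2 aff ·: Uu|UU
U/II-1 aff I-1×I-2: Uu|UU
U/II-2 un ·: uu
U/III-1 ? II-1×II-2: uu|Uu
U/III-2 aff II-1×II-2: Uu
U/III-3 ? ·: uu|Uu|UU
U/III-4 ? II-1×II-2: uu|Uu
U/IV-1 ? III-2×III-3: uu|Uu|UU
⇒ U over [I-1,I-2,II-1,II-2,III-1,III-2,III-3,III-4,IV-1]: 112 consistent

III-1 ∈ {HH Tt Uu, HH Tt uu, Hh Tt Uu, Hh Tt uu}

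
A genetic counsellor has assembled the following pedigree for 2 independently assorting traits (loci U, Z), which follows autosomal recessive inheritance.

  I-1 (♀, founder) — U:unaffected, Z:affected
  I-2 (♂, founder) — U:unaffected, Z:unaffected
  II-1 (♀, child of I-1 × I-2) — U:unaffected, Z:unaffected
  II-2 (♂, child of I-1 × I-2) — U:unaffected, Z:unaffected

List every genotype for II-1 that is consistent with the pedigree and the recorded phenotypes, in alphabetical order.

U/I-1 un ·: UU|Uu
U/I-2 un ·: UU|Uu
U/II-1 un I-1×I-2: UU|Uu
U/II-2 un I-1×I-2: UU|Uu
⇒ U over [I-1,I-2,II-1,II-2]: 13 consistent
Z/I-1 aff ·: zz
Z/I-2 un ·: ZZ|Zz
Z/II-1 un I-1×I-2: Zz
Z/II-2 un I-1×I-2: Zz
⇒ Z over [I-1,I-2,II-1,II-2]: 2 consistent

II-1 ∈ {UU Zz, Uu Zz}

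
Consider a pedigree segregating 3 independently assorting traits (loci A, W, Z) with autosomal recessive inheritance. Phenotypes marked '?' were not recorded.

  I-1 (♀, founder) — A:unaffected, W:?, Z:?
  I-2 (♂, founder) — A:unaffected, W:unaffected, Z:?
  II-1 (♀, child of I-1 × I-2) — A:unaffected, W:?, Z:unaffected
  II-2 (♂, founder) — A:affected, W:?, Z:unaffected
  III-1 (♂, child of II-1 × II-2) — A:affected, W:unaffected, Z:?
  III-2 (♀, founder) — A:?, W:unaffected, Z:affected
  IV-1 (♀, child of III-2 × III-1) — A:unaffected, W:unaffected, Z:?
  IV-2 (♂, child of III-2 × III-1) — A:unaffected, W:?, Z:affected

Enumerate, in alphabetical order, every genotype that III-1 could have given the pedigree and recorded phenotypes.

A/I-1 un ·: AA|Aa
A/I-2 un ·: AA|Aa
A/II-1 un I-1×I-2: Aa
A/II-2 aff ·: aa
A/III-1 aff II-1×II-2: aa
A/III-2 ? ·: AA|Aa
A/IV-1 un III-2×III-1: Aa
A/IV-2 un III-2×III-1: Aa
⇒ A over [I-1,I-2,II-1,II-2,III-1,III-2,IV-1,IV-2]: 6 consistent
W/I-1 ? ·: WW|Ww|ww
W/I-2 un ·: WW|Ww
W/II-1 ? I-1×I-2: WW|Ww|ww
W/II-2 ? ·: WW|Ww|ww
W/III-1 un II-1×II-2: WW|Ww
W/III-2 un ·: WW|Ww
W/IV-1 un III-2×III-1: WW|Ww
W/IV-2 ? III-2×III-1: WW|Ww|ww
⇒ W over [I-1,I-2,II-1,II-2,III-1,III-2,IV-1,IV-2]: 360 consistent
Z/I-1 ? ·: ZZ|Zz|zz
Z/I-2 ? ·: ZZ|Zz|zz
Z/II-1 un I-1×I-2: ZZ|Zz
Z/II-2 un ·: ZZ|Zz
Z/III-1 ? II-1×II-2: Zz|zz
Z/III-2 aff ·: zz
Z/IV-1 ? III-2×III-1: Zz|zz
Z/IV-2 aff III-2×III-1: zz
⇒ Z over [I-1,I-2,II-1,II-2,III-1,III-2,IV-1,IV-2]: 43 consistent

III-1 ∈ {aa WW Zz, aa WW zz, aa Ww Zz, aa Ww zz}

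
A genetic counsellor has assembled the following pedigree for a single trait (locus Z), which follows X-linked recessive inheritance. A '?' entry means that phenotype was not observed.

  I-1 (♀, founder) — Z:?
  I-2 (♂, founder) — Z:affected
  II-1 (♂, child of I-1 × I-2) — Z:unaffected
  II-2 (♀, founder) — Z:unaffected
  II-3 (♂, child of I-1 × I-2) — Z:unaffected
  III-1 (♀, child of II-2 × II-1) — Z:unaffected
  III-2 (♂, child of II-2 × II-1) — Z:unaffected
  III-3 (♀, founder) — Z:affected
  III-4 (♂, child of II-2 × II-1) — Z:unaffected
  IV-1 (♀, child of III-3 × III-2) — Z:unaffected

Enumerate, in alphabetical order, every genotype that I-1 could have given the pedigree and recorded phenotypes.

Z/I-1 ? ·: X^ZX^Z|X^ZX^z
Z/I-2 aff ·: X^zY
Z/II-1 un I-1×I-2: X^ZY
Z/II-2 un ·: X^ZX^Z|X^ZX^z
Z/II-3 un I-1×I-2: X^ZY
Z/III-1 un II-2×II-1: X^ZX^Z|X^ZX^z
Z/III-2 un II-2×II-1: X^ZY
Z/III-3 aff ·: X^zX^z
Z/III-4 un II-2×II-1: X^ZY
Z/IV-1 un III-3×III-2: X^ZX^z
⇒ Z over [I-1,I-2,II-1,II-2,II-3,III-1,III-2,III-3,III-4,IV-1]: 6 consistent

I-1 ∈ {X^ZX^Z, X^ZX^z}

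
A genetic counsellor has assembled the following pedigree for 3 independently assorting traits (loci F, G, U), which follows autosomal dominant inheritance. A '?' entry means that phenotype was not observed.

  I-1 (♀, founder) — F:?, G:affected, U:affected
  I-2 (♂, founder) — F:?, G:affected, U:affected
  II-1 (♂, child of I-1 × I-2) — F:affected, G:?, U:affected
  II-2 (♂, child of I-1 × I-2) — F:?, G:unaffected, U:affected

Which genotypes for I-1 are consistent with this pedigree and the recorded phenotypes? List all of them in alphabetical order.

F/I-1 ? ·: ff|Ff|FF
F/I-2 ? ·: ff|Ff|FF
F/II-1 aff I-1×I-2: Ff|FF
F/II-2 ? I-1×I-2: ff|Ff|FF
⇒ F over [I-1,I-2,II-1,II-2]: 21 consistent
G/I-1 aff ·: Gg
G/I-2 aff ·: Gg
G/II-1 ? I-1×I-2: gg|Gg|GG
G/II-2 un I-1×I-2: gg
⇒ G over [I-1,I-2,II-1,II-2]: 3 consistent
U/I-1 aff ·: Uu|UU
U/I-2 aff ·: Uu|UU
U/II-1 aff I-1×I-2: Uu|UU
U/II-2 aff I-1×I-2: Uu|UU
⇒ U over [I-1,I-2,II-1,II-2]: 13 consistent

I-1 ∈ {FF Gg UU, FF Gg Uu, Ff Gg UU, Ff Gg Uu, ff Gg UU, ff Gg Uu}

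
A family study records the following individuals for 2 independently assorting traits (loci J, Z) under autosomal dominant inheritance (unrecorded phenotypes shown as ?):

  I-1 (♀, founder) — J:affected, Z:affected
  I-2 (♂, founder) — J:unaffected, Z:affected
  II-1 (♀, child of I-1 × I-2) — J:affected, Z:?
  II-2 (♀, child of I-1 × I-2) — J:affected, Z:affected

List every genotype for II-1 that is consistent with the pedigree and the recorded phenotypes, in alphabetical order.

II-1 ∈ {Jj ZZ, Jj Zz, Jj zz}

J/I-1 aff ·: Jj|JJ
J/I-2 un ·: jj
J/II-1 aff I-1×I-2: Jj
J/II-2 aff I-1×I-2: Jj
⇒ J over [I-1,I-2,II-1,II-2]: 2 consistent
Z/I-1 aff ·: Zz|ZZ
Z/I-2 aff ·: Zz|ZZ
Z/II-1 ? I-1×I-2: zz|Zz|ZZ
Z/II-2 aff I-1×I-2: Zz|ZZ
⇒ Z over [I-1,I-2,II-1,II-2]: 15 consistent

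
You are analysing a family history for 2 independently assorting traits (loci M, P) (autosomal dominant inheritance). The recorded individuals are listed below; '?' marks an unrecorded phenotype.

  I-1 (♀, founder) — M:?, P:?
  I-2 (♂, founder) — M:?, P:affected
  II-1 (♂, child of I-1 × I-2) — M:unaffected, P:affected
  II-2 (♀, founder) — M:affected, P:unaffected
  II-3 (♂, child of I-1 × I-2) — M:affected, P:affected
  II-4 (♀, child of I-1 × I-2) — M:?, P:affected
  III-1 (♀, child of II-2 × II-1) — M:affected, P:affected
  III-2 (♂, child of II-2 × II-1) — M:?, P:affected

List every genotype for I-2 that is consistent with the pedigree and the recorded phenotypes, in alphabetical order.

I-2 ∈ {Mm PP, Mm Pp, mm PP, mm Pp}

M/I-1 ? ·: mm|Mm
M/I-2 ? ·: mm|Mm
M/II-1 un I-1×I-2: mm
M/II-2 aff ·: Mm|MM
M/II-3 aff I-1×I-2: Mm|MM
M/II-4 ? I-1×I-2: mm|Mm|MM
M/III-1 aff II-2×II-1: Mm
M/III-2 ? II-2×II-1: mm|Mm
⇒ M over [I-1,I-2,II-1,II-2,II-3,II-4,III-1,III-2]: 30 consistent
P/I-1 ? ·: pp|Pp|PP
P/I-2 aff ·: Pp|PP
P/II-1 aff I-1×I-2: Pp|PP
P/II-2 un ·: pp
P/II-3 aff I-1×I-2: Pp|PP
P/II-4 aff I-1×I-2: Pp|PP
P/III-1 aff II-2×II-1: Pp
P/III-2 aff II-2×II-1: Pp
⇒ P over [I-1,I-2,II-1,II-2,II-3,II-4,III-1,III-2]: 27 consistent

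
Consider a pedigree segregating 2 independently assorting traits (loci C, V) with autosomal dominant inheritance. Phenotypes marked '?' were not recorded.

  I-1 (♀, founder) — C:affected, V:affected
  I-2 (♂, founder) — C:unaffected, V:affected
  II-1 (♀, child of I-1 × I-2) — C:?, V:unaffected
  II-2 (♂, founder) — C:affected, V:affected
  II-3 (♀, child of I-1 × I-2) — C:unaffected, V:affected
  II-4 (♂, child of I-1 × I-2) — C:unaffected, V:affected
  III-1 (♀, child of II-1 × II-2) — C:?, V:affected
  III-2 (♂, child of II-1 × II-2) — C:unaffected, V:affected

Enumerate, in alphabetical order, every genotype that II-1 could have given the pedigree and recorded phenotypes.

II-1 ∈ {Cc vv, cc vv}

C/I-1 aff ·: Cc
C/I-2 un ·: cc
C/II-1 ? I-1×I-2: cc|Cc
C/II-2 aff ·: Cc
C/II-3 un I-1×I-2: cc
C/II-4 un I-1×I-2: cc
C/III-1 ? II-1×II-2: cc|Cc|CC
C/III-2 un II-1×II-2: cc
⇒ C over [I-1,I-2,II-1,II-2,II-3,II-4,III-1,III-2]: 5 consistent
V/I-1 aff ·: Vv
V/I-2 aff ·: Vv
V/II-1 un I-1×I-2: vv
V/II-2 aff ·: Vv|VV
V/II-3 aff I-1×I-2: Vv|VV
V/II-4 aff I-1×I-2: Vv|VV
V/III-1 aff II-1×II-2: Vv
V/III-2 aff II-1×II-2: Vv
⇒ V over [I-1,I-2,II-1,II-2,II-3,II-4,III-1,III-2]: 8 consistent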